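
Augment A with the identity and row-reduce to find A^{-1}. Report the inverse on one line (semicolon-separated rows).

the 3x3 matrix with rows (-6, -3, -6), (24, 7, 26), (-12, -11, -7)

Gauss-Jordan on [A | I]:
R1 <- (1/-6)*R1:  [    1   1/2     1  |  -1/6     0     0 ]
R2 <- R2 - (24)*R1:  [  0  -5   2  |   4   1   0 ]
R3 <- R3 - (-12)*R1:  [  0  -5   5  |  -2   0   1 ]
R2 <- (1/-5)*R2:  [    0     1  -2/5  |  -4/5  -1/5     0 ]
R1 <- R1 - (1/2)*R2:  [    1     0   6/5  |  7/30  1/10     0 ]
R3 <- R3 - (-5)*R2:  [  0   0   3  |  -6  -1   1 ]
R3 <- (1/3)*R3:  [    0     0     1  |    -2  -1/3   1/3 ]
R1 <- R1 - (6/5)*R3:  [     1      0      0  |  79/30    1/2   -2/5 ]
R2 <- R2 - (-2/5)*R3:  [    0     1     0  |  -8/5  -1/3  2/15 ]
Right block of [I | A^{-1}] is the inverse:
[ 79/30   1/2  -2/5 ]
[  -8/5  -1/3  2/15 ]
[    -2  -1/3   1/3 ]

inverse = [79/30 1/2 -2/5; -8/5 -1/3 2/15; -2 -1/3 1/3]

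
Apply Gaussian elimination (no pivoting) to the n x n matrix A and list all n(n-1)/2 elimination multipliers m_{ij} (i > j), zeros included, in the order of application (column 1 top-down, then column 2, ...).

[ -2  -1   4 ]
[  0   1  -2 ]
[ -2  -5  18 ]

multipliers: 0, 1, -4

Forward elimination:
R2: entry in column 1 is already 0 -> m_{21} = 0 (no row operation needed)
R3 <- R3 - (1)*R1:  [  0  -4  14 ]
R3 <- R3 - (-4)*R2:  [ 0  0  6 ]
Multipliers (in order of application): m_{21} = 0, m_{31} = 1, m_{32} = -4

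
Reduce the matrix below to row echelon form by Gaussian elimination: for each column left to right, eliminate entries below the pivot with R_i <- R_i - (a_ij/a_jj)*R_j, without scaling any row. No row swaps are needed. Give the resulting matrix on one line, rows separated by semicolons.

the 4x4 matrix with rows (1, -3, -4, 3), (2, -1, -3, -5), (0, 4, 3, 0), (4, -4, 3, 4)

REF = [1 -3 -4 3; 0 5 5 -11; 0 0 -1 44/5; 0 0 0 532/5]

Forward elimination:
R2 <- R2 - (2)*R1:  [   0    5    5  -11 ]
R4 <- R4 - (4)*R1:  [  0   8  19  -8 ]
R3 <- R3 - (4/5)*R2:  [    0     0    -1  44/5 ]
R4 <- R4 - (8/5)*R2:  [    0     0    11  48/5 ]
R4 <- R4 - (-11)*R3:  [     0      0      0  532/5 ]
Row echelon form:
[ 1  -3  -4      3 ]
[ 0   5   5    -11 ]
[ 0   0  -1   44/5 ]
[ 0   0   0  532/5 ]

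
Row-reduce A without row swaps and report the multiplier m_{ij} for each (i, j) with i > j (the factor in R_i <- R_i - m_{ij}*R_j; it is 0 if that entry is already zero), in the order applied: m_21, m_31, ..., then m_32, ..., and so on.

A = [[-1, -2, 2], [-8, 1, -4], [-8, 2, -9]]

multipliers: 8, 8, 18/17

Forward elimination:
R2 <- R2 - (8)*R1:  [   0   17  -20 ]
R3 <- R3 - (8)*R1:  [   0   18  -25 ]
R3 <- R3 - (18/17)*R2:  [      0       0  -65/17 ]
Multipliers (in order of application): m_{21} = 8, m_{31} = 8, m_{32} = 18/17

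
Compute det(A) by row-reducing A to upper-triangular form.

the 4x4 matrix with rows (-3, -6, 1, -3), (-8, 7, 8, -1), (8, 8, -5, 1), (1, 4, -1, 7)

det(A) = 534

Forward elimination:
R2 <- R2 - (8/3)*R1:  [    0    23  16/3     7 ]
R3 <- R3 - (-8/3)*R1:  [    0    -8  -7/3    -7 ]
R4 <- R4 - (-1/3)*R1:  [    0     2  -2/3     6 ]
R3 <- R3 - (-8/23)*R2:  [       0        0   -11/23  -105/23 ]
R4 <- R4 - (2/23)*R2:  [      0       0  -26/23  124/23 ]
R4 <- R4 - (26/11)*R3:  [      0       0       0  178/11 ]
Upper-triangular form:
[ -3  -6       1       -3 ]
[  0  23    16/3        7 ]
[  0   0  -11/23  -105/23 ]
[  0   0       0   178/11 ]
det(A) = (-1)^0 * (-3) * (23) * (-11/23) * (178/11) = 534  (0 row swaps -> sign +1)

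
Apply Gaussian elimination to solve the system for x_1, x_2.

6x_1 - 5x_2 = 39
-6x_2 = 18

(4, -3)

Forward elimination on [A|b]:
Row echelon form:
[ 6  -5  |  39 ]
[ 0  -6  |  18 ]
Back-substitution:
x_2 = (18) / -6 = -3
x_1 = (39 - (-5)*(-3)) / 6 = 4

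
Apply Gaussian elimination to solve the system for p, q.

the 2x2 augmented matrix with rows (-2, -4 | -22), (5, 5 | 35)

Forward elimination on [A|b]:
R2 <- R2 - (-5/2)*R1:  [   0   -5  -20 ]
Row echelon form:
[ -2  -4  |  -22 ]
[  0  -5  |  -20 ]
Back-substitution:
q = (-20) / -5 = 4
p = (-22 - (-4)*(4)) / -2 = 3

(3, 4)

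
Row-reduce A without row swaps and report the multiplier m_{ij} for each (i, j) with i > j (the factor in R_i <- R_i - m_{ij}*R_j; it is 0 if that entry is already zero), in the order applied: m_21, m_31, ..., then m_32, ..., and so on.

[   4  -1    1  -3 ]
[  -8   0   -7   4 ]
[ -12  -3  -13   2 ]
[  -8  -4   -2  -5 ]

multipliers: -2, -3, -2, 3, 3, 3

Forward elimination:
R2 <- R2 - (-2)*R1:  [  0  -2  -5  -2 ]
R3 <- R3 - (-3)*R1:  [   0   -6  -10   -7 ]
R4 <- R4 - (-2)*R1:  [   0   -6    0  -11 ]
R3 <- R3 - (3)*R2:  [  0   0   5  -1 ]
R4 <- R4 - (3)*R2:  [  0   0  15  -5 ]
R4 <- R4 - (3)*R3:  [  0   0   0  -2 ]
Multipliers (in order of application): m_{21} = -2, m_{31} = -3, m_{41} = -2, m_{32} = 3, m_{42} = 3, m_{43} = 3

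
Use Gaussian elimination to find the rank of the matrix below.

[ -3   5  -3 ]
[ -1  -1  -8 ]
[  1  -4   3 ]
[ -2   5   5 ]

Row reduction:
R2 <- R2 - (1/3)*R1:  [    0  -8/3    -7 ]
R3 <- R3 - (-1/3)*R1:  [    0  -7/3     2 ]
R4 <- R4 - (2/3)*R1:  [   0  5/3    7 ]
R3 <- R3 - (7/8)*R2:  [    0     0  65/8 ]
R4 <- R4 - (-5/8)*R2:  [    0     0  21/8 ]
R4 <- R4 - (21/65)*R3:  [ 0  0  0 ]
Row echelon form:
[ -3     5    -3 ]
[  0  -8/3    -7 ]
[  0     0  65/8 ]
[  0     0     0 ]
Nonzero rows / pivot columns: 3

rank(A) = 3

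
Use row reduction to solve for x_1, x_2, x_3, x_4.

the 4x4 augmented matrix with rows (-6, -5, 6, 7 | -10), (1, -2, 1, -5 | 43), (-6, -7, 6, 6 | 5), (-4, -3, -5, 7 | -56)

(4, -5, 4, -5)

Forward elimination on [A|b]:
R2 <- R2 - (-1/6)*R1:  [     0  -17/6      2  -23/6  124/3 ]
R3 <- R3 - (1)*R1:  [  0  -2   0  -1  15 ]
R4 <- R4 - (2/3)*R1:  [      0     1/3      -9     7/3  -148/3 ]
R3 <- R3 - (12/17)*R2:  [       0        0   -24/17    29/17  -241/17 ]
R4 <- R4 - (-2/17)*R2:  [       0        0  -149/17    32/17  -756/17 ]
R4 <- R4 - (149/24)*R3:  [       0        0        0  -209/24  1045/24 ]
Row echelon form:
[ -6     -5       6        7  |      -10 ]
[  0  -17/6       2    -23/6  |    124/3 ]
[  0      0  -24/17    29/17  |  -241/17 ]
[  0      0       0  -209/24  |  1045/24 ]
Back-substitution:
x_4 = (1045/24) / (-209/24) = -5
x_3 = (-241/17 - (29/17)*(-5)) / (-24/17) = 4
x_2 = (124/3 - (2)*(4) - (-23/6)*(-5)) / (-17/6) = -5
x_1 = (-10 - (-5)*(-5) - (6)*(4) - (7)*(-5)) / -6 = 4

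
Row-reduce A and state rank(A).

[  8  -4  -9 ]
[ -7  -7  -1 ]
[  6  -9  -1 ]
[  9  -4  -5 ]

Row reduction:
R2 <- R2 - (-7/8)*R1:  [     0  -21/2  -71/8 ]
R3 <- R3 - (3/4)*R1:  [    0    -6  23/4 ]
R4 <- R4 - (9/8)*R1:  [    0   1/2  41/8 ]
R3 <- R3 - (4/7)*R2:  [      0       0  303/28 ]
R4 <- R4 - (-1/21)*R2:  [      0       0  395/84 ]
R4 <- R4 - (395/909)*R3:  [ 0  0  0 ]
Row echelon form:
[ 8     -4      -9 ]
[ 0  -21/2   -71/8 ]
[ 0      0  303/28 ]
[ 0      0       0 ]
Nonzero rows / pivot columns: 3

rank(A) = 3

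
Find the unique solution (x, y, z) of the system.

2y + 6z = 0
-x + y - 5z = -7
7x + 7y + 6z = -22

(-1, -3, 1)

Forward elimination on [A|b]:
R1 <-> R2   (pivot in column 1 was zero)
[ -1  1  -5   -7 ]
[  0  2   6    0 ]
[  7  7   6  -22 ]
R3 <- R3 - (-7)*R1:  [   0   14  -29  -71 ]
R3 <- R3 - (7)*R2:  [   0    0  -71  -71 ]
Row echelon form:
[ -1  1   -5  |   -7 ]
[  0  2    6  |    0 ]
[  0  0  -71  |  -71 ]
Back-substitution:
z = (-71) / -71 = 1
y = (0 - (6)*(1)) / 2 = -3
x = (-7 - (1)*(-3) - (-5)*(1)) / -1 = -1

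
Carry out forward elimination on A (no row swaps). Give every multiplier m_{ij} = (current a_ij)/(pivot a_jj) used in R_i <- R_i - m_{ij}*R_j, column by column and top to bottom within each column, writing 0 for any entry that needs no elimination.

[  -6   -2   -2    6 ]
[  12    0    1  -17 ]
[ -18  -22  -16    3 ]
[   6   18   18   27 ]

multipliers: -2, 3, -1, 4, -4, 2

Forward elimination:
R2 <- R2 - (-2)*R1:  [  0  -4  -3  -5 ]
R3 <- R3 - (3)*R1:  [   0  -16  -10  -15 ]
R4 <- R4 - (-1)*R1:  [  0  16  16  33 ]
R3 <- R3 - (4)*R2:  [ 0  0  2  5 ]
R4 <- R4 - (-4)*R2:  [  0   0   4  13 ]
R4 <- R4 - (2)*R3:  [ 0  0  0  3 ]
Multipliers (in order of application): m_{21} = -2, m_{31} = 3, m_{41} = -1, m_{32} = 4, m_{42} = -4, m_{43} = 2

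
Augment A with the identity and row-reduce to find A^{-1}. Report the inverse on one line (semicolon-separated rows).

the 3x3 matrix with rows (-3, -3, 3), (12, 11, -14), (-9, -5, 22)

inverse = [172/15 17/5 3/5; -46/5 -13/5 -2/5; 13/5 4/5 1/5]

Gauss-Jordan on [A | I]:
R1 <- (1/-3)*R1:  [    1     1    -1  |  -1/3     0     0 ]
R2 <- R2 - (12)*R1:  [  0  -1  -2  |   4   1   0 ]
R3 <- R3 - (-9)*R1:  [  0   4  13  |  -3   0   1 ]
R2 <- (1/-1)*R2:  [  0   1   2  |  -4  -1   0 ]
R1 <- R1 - (1)*R2:  [    1     0    -3  |  11/3     1     0 ]
R3 <- R3 - (4)*R2:  [  0   0   5  |  13   4   1 ]
R3 <- (1/5)*R3:  [    0     0     1  |  13/5   4/5   1/5 ]
R1 <- R1 - (-3)*R3:  [      1       0       0  |  172/15    17/5     3/5 ]
R2 <- R2 - (2)*R3:  [     0      1      0  |  -46/5  -13/5   -2/5 ]
Right block of [I | A^{-1}] is the inverse:
[ 172/15   17/5   3/5 ]
[  -46/5  -13/5  -2/5 ]
[   13/5    4/5   1/5 ]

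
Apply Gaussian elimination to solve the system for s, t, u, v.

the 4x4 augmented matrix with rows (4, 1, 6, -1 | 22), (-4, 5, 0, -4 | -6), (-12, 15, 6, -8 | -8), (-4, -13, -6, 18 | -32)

(1, -2, 3, -2)

Forward elimination on [A|b]:
R2 <- R2 - (-1)*R1:  [  0   6   6  -5  16 ]
R3 <- R3 - (-3)*R1:  [   0   18   24  -11   58 ]
R4 <- R4 - (-1)*R1:  [   0  -12    0   17  -10 ]
R3 <- R3 - (3)*R2:  [  0   0   6   4  10 ]
R4 <- R4 - (-2)*R2:  [  0   0  12   7  22 ]
R4 <- R4 - (2)*R3:  [  0   0   0  -1   2 ]
Row echelon form:
[ 4  1  6  -1  |  22 ]
[ 0  6  6  -5  |  16 ]
[ 0  0  6   4  |  10 ]
[ 0  0  0  -1  |   2 ]
Back-substitution:
v = (2) / -1 = -2
u = (10 - (4)*(-2)) / 6 = 3
t = (16 - (6)*(3) - (-5)*(-2)) / 6 = -2
s = (22 - (1)*(-2) - (6)*(3) - (-1)*(-2)) / 4 = 1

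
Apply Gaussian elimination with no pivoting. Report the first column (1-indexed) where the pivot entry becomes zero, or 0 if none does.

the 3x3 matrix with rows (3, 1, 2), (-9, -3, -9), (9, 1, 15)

Naive forward elimination:
R2 <- R2 - (-3)*R1:  [  0   0  -3 ]
R3 <- R3 - (3)*R1:  [  0  -2   9 ]
Matrix at this point:
[ 3   1   2 ]
[ 0   0  -3 ]
[ 0  -2   9 ]
Pivot entry (2,2) is zero but row 3 has -2 in column 2 -> naive elimination stops; a row interchange (e.g. R2 <-> R3) would be required here.

first zero-pivot column = 2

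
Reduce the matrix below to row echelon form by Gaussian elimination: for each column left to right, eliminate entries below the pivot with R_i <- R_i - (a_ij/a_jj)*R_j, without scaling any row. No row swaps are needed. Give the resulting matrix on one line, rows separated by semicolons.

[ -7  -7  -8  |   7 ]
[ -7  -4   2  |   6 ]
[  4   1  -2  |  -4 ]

REF = [-7 -7 -8 7; 0 3 10 -1; 0 0 24/7 -1]

Forward elimination:
R2 <- R2 - (1)*R1:  [  0   3  10  -1 ]
R3 <- R3 - (-4/7)*R1:  [     0     -3  -46/7      0 ]
R3 <- R3 - (-1)*R2:  [    0     0  24/7    -1 ]
Row echelon form:
[ -7  -7    -8  |   7 ]
[  0   3    10  |  -1 ]
[  0   0  24/7  |  -1 ]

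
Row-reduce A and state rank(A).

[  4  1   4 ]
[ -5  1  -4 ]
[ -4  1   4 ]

Row reduction:
R2 <- R2 - (-5/4)*R1:  [   0  9/4    1 ]
R3 <- R3 - (-1)*R1:  [ 0  2  8 ]
R3 <- R3 - (8/9)*R2:  [    0     0  64/9 ]
Row echelon form:
[ 4    1     4 ]
[ 0  9/4     1 ]
[ 0    0  64/9 ]
Nonzero rows / pivot columns: 3

rank(A) = 3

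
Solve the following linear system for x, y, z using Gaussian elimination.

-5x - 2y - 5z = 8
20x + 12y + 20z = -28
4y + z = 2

(0, 1, -2)

Forward elimination on [A|b]:
R2 <- R2 - (-4)*R1:  [ 0  4  0  4 ]
R3 <- R3 - (1)*R2:  [  0   0   1  -2 ]
Row echelon form:
[ -5  -2  -5  |   8 ]
[  0   4   0  |   4 ]
[  0   0   1  |  -2 ]
Back-substitution:
z = (-2) / 1 = -2
y = (4) / 4 = 1
x = (8 - (-2)*(1) - (-5)*(-2)) / -5 = 0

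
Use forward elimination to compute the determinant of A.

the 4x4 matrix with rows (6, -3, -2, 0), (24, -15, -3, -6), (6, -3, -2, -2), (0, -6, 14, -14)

det(A) = -144

Forward elimination:
R2 <- R2 - (4)*R1:  [  0  -3   5  -6 ]
R3 <- R3 - (1)*R1:  [  0   0   0  -2 ]
R4 <- R4 - (2)*R2:  [  0   0   4  -2 ]
R3 <-> R4   (pivot in column 3 was zero)
[ 6  -3  -2   0 ]
[ 0  -3   5  -6 ]
[ 0   0   4  -2 ]
[ 0   0   0  -2 ]
Upper-triangular form:
[ 6  -3  -2   0 ]
[ 0  -3   5  -6 ]
[ 0   0   4  -2 ]
[ 0   0   0  -2 ]
det(A) = (-1)^1 * (6) * (-3) * (4) * (-2) = -144  (1 row swap -> sign -1)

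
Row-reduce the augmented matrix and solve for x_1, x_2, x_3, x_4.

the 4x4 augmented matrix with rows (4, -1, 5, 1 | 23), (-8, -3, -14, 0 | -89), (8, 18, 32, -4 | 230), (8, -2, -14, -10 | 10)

Forward elimination on [A|b]:
R2 <- R2 - (-2)*R1:  [   0   -5   -4    2  -43 ]
R3 <- R3 - (2)*R1:  [   0   20   22   -6  184 ]
R4 <- R4 - (2)*R1:  [   0    0  -24  -12  -36 ]
R3 <- R3 - (-4)*R2:  [  0   0   6   2  12 ]
R4 <- R4 - (-4)*R3:  [  0   0   0  -4  12 ]
Row echelon form:
[ 4  -1   5   1  |   23 ]
[ 0  -5  -4   2  |  -43 ]
[ 0   0   6   2  |   12 ]
[ 0   0   0  -4  |   12 ]
Back-substitution:
x_4 = (12) / -4 = -3
x_3 = (12 - (2)*(-3)) / 6 = 3
x_2 = (-43 - (-4)*(3) - (2)*(-3)) / -5 = 5
x_1 = (23 - (-1)*(5) - (5)*(3) - (1)*(-3)) / 4 = 4

(4, 5, 3, -3)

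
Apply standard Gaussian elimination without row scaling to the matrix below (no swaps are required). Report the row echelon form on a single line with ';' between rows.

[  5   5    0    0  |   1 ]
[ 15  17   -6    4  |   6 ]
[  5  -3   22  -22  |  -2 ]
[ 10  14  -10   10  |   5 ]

REF = [5 5 0 0 1; 0 2 -6 4 3; 0 0 -2 -6 9; 0 0 0 -4 6]

Forward elimination:
R2 <- R2 - (3)*R1:  [  0   2  -6   4   3 ]
R3 <- R3 - (1)*R1:  [   0   -8   22  -22   -3 ]
R4 <- R4 - (2)*R1:  [   0    4  -10   10    3 ]
R3 <- R3 - (-4)*R2:  [  0   0  -2  -6   9 ]
R4 <- R4 - (2)*R2:  [  0   0   2   2  -3 ]
R4 <- R4 - (-1)*R3:  [  0   0   0  -4   6 ]
Row echelon form:
[ 5  5   0   0  |  1 ]
[ 0  2  -6   4  |  3 ]
[ 0  0  -2  -6  |  9 ]
[ 0  0   0  -4  |  6 ]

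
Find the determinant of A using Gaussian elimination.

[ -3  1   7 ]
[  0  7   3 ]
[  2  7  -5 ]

det(A) = 76

Forward elimination:
R3 <- R3 - (-2/3)*R1:  [    0  23/3  -1/3 ]
R3 <- R3 - (23/21)*R2:  [      0       0  -76/21 ]
Upper-triangular form:
[ -3  1       7 ]
[  0  7       3 ]
[  0  0  -76/21 ]
det(A) = (-1)^0 * (-3) * (7) * (-76/21) = 76  (0 row swaps -> sign +1)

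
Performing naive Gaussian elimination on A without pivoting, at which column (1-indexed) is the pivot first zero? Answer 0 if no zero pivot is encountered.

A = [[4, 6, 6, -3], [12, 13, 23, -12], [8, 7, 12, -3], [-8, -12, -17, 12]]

first zero-pivot column = 4

Naive forward elimination:
R2 <- R2 - (3)*R1:  [  0  -5   5  -3 ]
R3 <- R3 - (2)*R1:  [  0  -5   0   3 ]
R4 <- R4 - (-2)*R1:  [  0   0  -5   6 ]
R3 <- R3 - (1)*R2:  [  0   0  -5   6 ]
R4 <- R4 - (1)*R3:  [ 0  0  0  0 ]
Matrix at this point:
[ 4   6   6  -3 ]
[ 0  -5   5  -3 ]
[ 0   0  -5   6 ]
[ 0   0   0   0 ]
Pivot entry (4,4) in the last row is zero and there are no rows below to swap with -> zero pivot in column 4 (A is singular).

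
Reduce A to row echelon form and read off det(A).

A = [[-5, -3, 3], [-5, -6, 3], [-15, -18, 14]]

det(A) = 75

Forward elimination:
R2 <- R2 - (1)*R1:  [  0  -3   0 ]
R3 <- R3 - (3)*R1:  [  0  -9   5 ]
R3 <- R3 - (3)*R2:  [ 0  0  5 ]
Upper-triangular form:
[ -5  -3  3 ]
[  0  -3  0 ]
[  0   0  5 ]
det(A) = (-1)^0 * (-5) * (-3) * (5) = 75  (0 row swaps -> sign +1)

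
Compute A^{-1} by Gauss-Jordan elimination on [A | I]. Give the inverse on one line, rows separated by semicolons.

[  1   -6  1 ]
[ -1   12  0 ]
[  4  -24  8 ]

Gauss-Jordan on [A | I]:
R2 <- R2 - (-1)*R1:  [ 0  6  1  |  1  1  0 ]
R3 <- R3 - (4)*R1:  [  0   0   4  |  -4   0   1 ]
R2 <- (1/6)*R2:  [   0    1  1/6  |  1/6  1/6    0 ]
R1 <- R1 - (-6)*R2:  [ 1  0  2  |  2  1  0 ]
R3 <- (1/4)*R3:  [   0    0    1  |   -1    0  1/4 ]
R1 <- R1 - (2)*R3:  [    1     0     0  |     4     1  -1/2 ]
R2 <- R2 - (1/6)*R3:  [     0      1      0  |    1/3    1/6  -1/24 ]
Right block of [I | A^{-1}] is the inverse:
[   4    1   -1/2 ]
[ 1/3  1/6  -1/24 ]
[  -1    0    1/4 ]

inverse = [4 1 -1/2; 1/3 1/6 -1/24; -1 0 1/4]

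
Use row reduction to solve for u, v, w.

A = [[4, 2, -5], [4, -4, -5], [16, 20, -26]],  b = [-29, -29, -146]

Forward elimination on [A|b]:
R2 <- R2 - (1)*R1:  [  0  -6   0   0 ]
R3 <- R3 - (4)*R1:  [   0   12   -6  -30 ]
R3 <- R3 - (-2)*R2:  [   0    0   -6  -30 ]
Row echelon form:
[ 4   2  -5  |  -29 ]
[ 0  -6   0  |    0 ]
[ 0   0  -6  |  -30 ]
Back-substitution:
w = (-30) / -6 = 5
v = (0) / -6 = 0
u = (-29 - (2)*(0) - (-5)*(5)) / 4 = -1

(-1, 0, 5)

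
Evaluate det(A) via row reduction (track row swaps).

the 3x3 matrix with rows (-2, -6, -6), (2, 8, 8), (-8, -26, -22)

det(A) = -16

Forward elimination:
R2 <- R2 - (-1)*R1:  [ 0  2  2 ]
R3 <- R3 - (4)*R1:  [  0  -2   2 ]
R3 <- R3 - (-1)*R2:  [ 0  0  4 ]
Upper-triangular form:
[ -2  -6  -6 ]
[  0   2   2 ]
[  0   0   4 ]
det(A) = (-1)^0 * (-2) * (2) * (4) = -16  (0 row swaps -> sign +1)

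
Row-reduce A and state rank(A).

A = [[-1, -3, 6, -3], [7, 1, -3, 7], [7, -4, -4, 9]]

Row reduction:
R2 <- R2 - (-7)*R1:  [   0  -20   39  -14 ]
R3 <- R3 - (-7)*R1:  [   0  -25   38  -12 ]
R3 <- R3 - (5/4)*R2:  [     0      0  -43/4   11/2 ]
Row echelon form:
[ -1   -3      6    -3 ]
[  0  -20     39   -14 ]
[  0    0  -43/4  11/2 ]
Nonzero rows / pivot columns: 3

rank(A) = 3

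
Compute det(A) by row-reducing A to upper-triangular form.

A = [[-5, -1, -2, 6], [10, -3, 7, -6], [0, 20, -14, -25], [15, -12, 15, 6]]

det(A) = -300

Forward elimination:
R2 <- R2 - (-2)*R1:  [  0  -5   3   6 ]
R4 <- R4 - (-3)*R1:  [   0  -15    9   24 ]
R3 <- R3 - (-4)*R2:  [  0   0  -2  -1 ]
R4 <- R4 - (3)*R2:  [ 0  0  0  6 ]
Upper-triangular form:
[ -5  -1  -2   6 ]
[  0  -5   3   6 ]
[  0   0  -2  -1 ]
[  0   0   0   6 ]
det(A) = (-1)^0 * (-5) * (-5) * (-2) * (6) = -300  (0 row swaps -> sign +1)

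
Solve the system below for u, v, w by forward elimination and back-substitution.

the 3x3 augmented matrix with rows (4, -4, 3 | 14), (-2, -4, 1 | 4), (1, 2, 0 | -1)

(1, -1, 2)

Forward elimination on [A|b]:
R2 <- R2 - (-1/2)*R1:  [   0   -6  5/2   11 ]
R3 <- R3 - (1/4)*R1:  [    0     3  -3/4  -9/2 ]
R3 <- R3 - (-1/2)*R2:  [   0    0  1/2    1 ]
Row echelon form:
[ 4  -4    3  |  14 ]
[ 0  -6  5/2  |  11 ]
[ 0   0  1/2  |   1 ]
Back-substitution:
w = (1) / (1/2) = 2
v = (11 - (5/2)*(2)) / -6 = -1
u = (14 - (-4)*(-1) - (3)*(2)) / 4 = 1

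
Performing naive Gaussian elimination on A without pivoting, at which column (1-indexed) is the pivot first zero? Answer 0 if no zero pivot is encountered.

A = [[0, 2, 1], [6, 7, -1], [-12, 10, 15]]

Naive forward elimination:
Pivot entry (1,1) is zero but row 2 has 6 in column 1 -> naive elimination stops; a row interchange (e.g. R1 <-> R2) would be required here.

first zero-pivot column = 1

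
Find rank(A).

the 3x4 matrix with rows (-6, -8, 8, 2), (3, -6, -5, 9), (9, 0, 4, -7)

Row reduction:
R2 <- R2 - (-1/2)*R1:  [   0  -10   -1   10 ]
R3 <- R3 - (-3/2)*R1:  [   0  -12   16   -4 ]
R3 <- R3 - (6/5)*R2:  [    0     0  86/5   -16 ]
Row echelon form:
[ -6   -8     8    2 ]
[  0  -10    -1   10 ]
[  0    0  86/5  -16 ]
Nonzero rows / pivot columns: 3

rank(A) = 3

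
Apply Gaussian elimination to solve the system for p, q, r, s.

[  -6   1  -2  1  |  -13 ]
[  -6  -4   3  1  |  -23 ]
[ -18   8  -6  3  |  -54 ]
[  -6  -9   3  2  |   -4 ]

Forward elimination on [A|b]:
R2 <- R2 - (1)*R1:  [   0   -5    5    0  -10 ]
R3 <- R3 - (3)*R1:  [   0    5    0    0  -15 ]
R4 <- R4 - (1)*R1:  [   0  -10    5    1    9 ]
R3 <- R3 - (-1)*R2:  [   0    0    5    0  -25 ]
R4 <- R4 - (2)*R2:  [  0   0  -5   1  29 ]
R4 <- R4 - (-1)*R3:  [ 0  0  0  1  4 ]
Row echelon form:
[ -6   1  -2  1  |  -13 ]
[  0  -5   5  0  |  -10 ]
[  0   0   5  0  |  -25 ]
[  0   0   0  1  |    4 ]
Back-substitution:
s = (4) / 1 = 4
r = (-25) / 5 = -5
q = (-10 - (5)*(-5)) / -5 = -3
p = (-13 - (1)*(-3) - (-2)*(-5) - (1)*(4)) / -6 = 4

(4, -3, -5, 4)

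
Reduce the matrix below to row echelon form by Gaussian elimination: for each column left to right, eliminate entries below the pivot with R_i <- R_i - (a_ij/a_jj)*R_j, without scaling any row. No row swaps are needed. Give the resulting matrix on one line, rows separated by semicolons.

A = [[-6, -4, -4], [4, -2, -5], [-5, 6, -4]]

REF = [-6 -4 -4; 0 -14/3 -23/3; 0 0 -16]

Forward elimination:
R2 <- R2 - (-2/3)*R1:  [     0  -14/3  -23/3 ]
R3 <- R3 - (5/6)*R1:  [    0  28/3  -2/3 ]
R3 <- R3 - (-2)*R2:  [   0    0  -16 ]
Row echelon form:
[ -6     -4     -4 ]
[  0  -14/3  -23/3 ]
[  0      0    -16 ]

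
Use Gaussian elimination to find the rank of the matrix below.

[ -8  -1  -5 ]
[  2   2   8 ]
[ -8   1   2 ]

Row reduction:
R2 <- R2 - (-1/4)*R1:  [    0   7/4  27/4 ]
R3 <- R3 - (1)*R1:  [ 0  2  7 ]
R3 <- R3 - (8/7)*R2:  [    0     0  -5/7 ]
Row echelon form:
[ -8   -1    -5 ]
[  0  7/4  27/4 ]
[  0    0  -5/7 ]
Nonzero rows / pivot columns: 3

rank(A) = 3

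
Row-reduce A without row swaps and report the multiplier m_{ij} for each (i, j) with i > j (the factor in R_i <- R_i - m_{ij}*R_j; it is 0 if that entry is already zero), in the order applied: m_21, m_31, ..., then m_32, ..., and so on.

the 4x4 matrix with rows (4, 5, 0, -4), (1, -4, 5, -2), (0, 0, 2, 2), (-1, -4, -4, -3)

Forward elimination:
R2 <- R2 - (1/4)*R1:  [     0  -21/4      5     -1 ]
R3: entry in column 1 is already 0 -> m_{31} = 0 (no row operation needed)
R4 <- R4 - (-1/4)*R1:  [     0  -11/4     -4     -4 ]
R3: entry in column 2 is already 0 -> m_{32} = 0 (no row operation needed)
R4 <- R4 - (11/21)*R2:  [       0        0  -139/21   -73/21 ]
R4 <- R4 - (-139/42)*R3:  [    0     0     0  22/7 ]
Multipliers (in order of application): m_{21} = 1/4, m_{31} = 0, m_{41} = -1/4, m_{32} = 0, m_{42} = 11/21, m_{43} = -139/42

multipliers: 1/4, 0, -1/4, 0, 11/21, -139/42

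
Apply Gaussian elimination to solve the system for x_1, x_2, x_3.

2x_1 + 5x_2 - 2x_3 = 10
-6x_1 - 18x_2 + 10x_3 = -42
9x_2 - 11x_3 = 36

Forward elimination on [A|b]:
R2 <- R2 - (-3)*R1:  [   0   -3    4  -12 ]
R3 <- R3 - (-3)*R2:  [ 0  0  1  0 ]
Row echelon form:
[ 2   5  -2  |   10 ]
[ 0  -3   4  |  -12 ]
[ 0   0   1  |    0 ]
Back-substitution:
x_3 = (0) / 1 = 0
x_2 = (-12 - (4)*(0)) / -3 = 4
x_1 = (10 - (5)*(4) - (-2)*(0)) / 2 = -5

(-5, 4, 0)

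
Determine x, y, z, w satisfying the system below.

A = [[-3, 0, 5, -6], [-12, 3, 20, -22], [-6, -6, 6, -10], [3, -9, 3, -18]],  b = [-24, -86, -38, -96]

Forward elimination on [A|b]:
R2 <- R2 - (4)*R1:  [  0   3   0   2  10 ]
R3 <- R3 - (2)*R1:  [  0  -6  -4   2  10 ]
R4 <- R4 - (-1)*R1:  [    0    -9     8   -24  -120 ]
R3 <- R3 - (-2)*R2:  [  0   0  -4   6  30 ]
R4 <- R4 - (-3)*R2:  [   0    0    8  -18  -90 ]
R4 <- R4 - (-2)*R3:  [   0    0    0   -6  -30 ]
Row echelon form:
[ -3  0   5  -6  |  -24 ]
[  0  3   0   2  |   10 ]
[  0  0  -4   6  |   30 ]
[  0  0   0  -6  |  -30 ]
Back-substitution:
w = (-30) / -6 = 5
z = (30 - (6)*(5)) / -4 = 0
y = (10 - (2)*(5)) / 3 = 0
x = (-24 - (5)*(0) - (-6)*(5)) / -3 = -2

(-2, 0, 0, 5)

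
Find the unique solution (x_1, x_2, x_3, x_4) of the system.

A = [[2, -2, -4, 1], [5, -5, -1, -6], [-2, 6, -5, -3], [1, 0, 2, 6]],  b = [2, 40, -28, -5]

Forward elimination on [A|b]:
R2 <- R2 - (5/2)*R1:  [     0      0      9  -17/2     35 ]
R3 <- R3 - (-1)*R1:  [   0    4   -9   -2  -26 ]
R4 <- R4 - (1/2)*R1:  [    0     1     4  11/2    -6 ]
R2 <-> R3   (pivot in column 2 was zero)
[ 2  -2  -4      1    2 ]
[ 0   4  -9     -2  -26 ]
[ 0   0   9  -17/2   35 ]
[ 0   1   4   11/2   -6 ]
R4 <- R4 - (1/4)*R2:  [    0     0  25/4     6   1/2 ]
R4 <- R4 - (25/36)*R3:  [       0        0        0   857/72  -857/36 ]
Row echelon form:
[ 2  -2  -4       1  |        2 ]
[ 0   4  -9      -2  |      -26 ]
[ 0   0   9   -17/2  |       35 ]
[ 0   0   0  857/72  |  -857/36 ]
Back-substitution:
x_4 = (-857/36) / (857/72) = -2
x_3 = (35 - (-17/2)*(-2)) / 9 = 2
x_2 = (-26 - (-9)*(2) - (-2)*(-2)) / 4 = -3
x_1 = (2 - (-2)*(-3) - (-4)*(2) - (1)*(-2)) / 2 = 3

(3, -3, 2, -2)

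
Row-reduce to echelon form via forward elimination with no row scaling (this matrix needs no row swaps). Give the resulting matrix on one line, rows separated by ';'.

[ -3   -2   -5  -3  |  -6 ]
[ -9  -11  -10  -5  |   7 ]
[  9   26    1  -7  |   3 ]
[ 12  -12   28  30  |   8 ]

REF = [-3 -2 -5 -3 -6; 0 -5 5 4 25; 0 0 6 0 85; 0 0 0 2 54]

Forward elimination:
R2 <- R2 - (3)*R1:  [  0  -5   5   4  25 ]
R3 <- R3 - (-3)*R1:  [   0   20  -14  -16  -15 ]
R4 <- R4 - (-4)*R1:  [   0  -20    8   18  -16 ]
R3 <- R3 - (-4)*R2:  [  0   0   6   0  85 ]
R4 <- R4 - (4)*R2:  [    0     0   -12     2  -116 ]
R4 <- R4 - (-2)*R3:  [  0   0   0   2  54 ]
Row echelon form:
[ -3  -2  -5  -3  |  -6 ]
[  0  -5   5   4  |  25 ]
[  0   0   6   0  |  85 ]
[  0   0   0   2  |  54 ]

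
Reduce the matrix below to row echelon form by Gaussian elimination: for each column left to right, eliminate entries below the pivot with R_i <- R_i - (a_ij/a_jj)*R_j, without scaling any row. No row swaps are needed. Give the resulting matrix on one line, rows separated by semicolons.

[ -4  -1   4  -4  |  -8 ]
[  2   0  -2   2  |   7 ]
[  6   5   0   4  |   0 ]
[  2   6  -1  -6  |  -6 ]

REF = [-4 -1 4 -4 -8; 0 -1/2 0 0 3; 0 0 6 -2 9; 0 0 0 -23/3 43/2]

Forward elimination:
R2 <- R2 - (-1/2)*R1:  [    0  -1/2     0     0     3 ]
R3 <- R3 - (-3/2)*R1:  [   0  7/2    6   -2  -12 ]
R4 <- R4 - (-1/2)*R1:  [    0  11/2     1    -8   -10 ]
R3 <- R3 - (-7)*R2:  [  0   0   6  -2   9 ]
R4 <- R4 - (-11)*R2:  [  0   0   1  -8  23 ]
R4 <- R4 - (1/6)*R3:  [     0      0      0  -23/3   43/2 ]
Row echelon form:
[ -4    -1  4     -4  |    -8 ]
[  0  -1/2  0      0  |     3 ]
[  0     0  6     -2  |     9 ]
[  0     0  0  -23/3  |  43/2 ]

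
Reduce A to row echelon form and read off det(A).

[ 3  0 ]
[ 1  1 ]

Forward elimination:
R2 <- R2 - (1/3)*R1:  [ 0  1 ]
Upper-triangular form:
[ 3  0 ]
[ 0  1 ]
det(A) = (-1)^0 * (3) * (1) = 3  (0 row swaps -> sign +1)

det(A) = 3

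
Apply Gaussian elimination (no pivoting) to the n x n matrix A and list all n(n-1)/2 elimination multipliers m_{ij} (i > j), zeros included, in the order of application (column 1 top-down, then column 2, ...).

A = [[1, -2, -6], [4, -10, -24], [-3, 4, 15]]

Forward elimination:
R2 <- R2 - (4)*R1:  [  0  -2   0 ]
R3 <- R3 - (-3)*R1:  [  0  -2  -3 ]
R3 <- R3 - (1)*R2:  [  0   0  -3 ]
Multipliers (in order of application): m_{21} = 4, m_{31} = -3, m_{32} = 1

multipliers: 4, -3, 1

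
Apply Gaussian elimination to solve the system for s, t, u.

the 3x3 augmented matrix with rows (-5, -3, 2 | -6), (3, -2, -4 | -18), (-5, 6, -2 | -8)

Forward elimination on [A|b]:
R2 <- R2 - (-3/5)*R1:  [      0   -19/5   -14/5  -108/5 ]
R3 <- R3 - (1)*R1:  [  0   9  -4  -2 ]
R3 <- R3 - (-45/19)*R2:  [        0         0   -202/19  -1010/19 ]
Row echelon form:
[ -5     -3        2  |        -6 ]
[  0  -19/5    -14/5  |    -108/5 ]
[  0      0  -202/19  |  -1010/19 ]
Back-substitution:
u = (-1010/19) / (-202/19) = 5
t = (-108/5 - (-14/5)*(5)) / (-19/5) = 2
s = (-6 - (-3)*(2) - (2)*(5)) / -5 = 2

(2, 2, 5)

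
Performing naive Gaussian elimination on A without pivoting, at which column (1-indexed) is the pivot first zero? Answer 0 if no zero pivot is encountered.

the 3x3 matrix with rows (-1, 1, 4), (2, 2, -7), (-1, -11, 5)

first zero-pivot column = 0

Naive forward elimination:
R2 <- R2 - (-2)*R1:  [ 0  4  1 ]
R3 <- R3 - (1)*R1:  [   0  -12    1 ]
R3 <- R3 - (-3)*R2:  [ 0  0  4 ]
All pivots nonzero; naive elimination completes without hitting a zero pivot.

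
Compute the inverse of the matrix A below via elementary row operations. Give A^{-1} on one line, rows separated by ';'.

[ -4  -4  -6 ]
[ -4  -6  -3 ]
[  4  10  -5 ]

inverse = [-15/4 5 3/2; 2 -11/4 -3/4; 1 -3/2 -1/2]

Gauss-Jordan on [A | I]:
R1 <- (1/-4)*R1:  [    1     1   3/2  |  -1/4     0     0 ]
R2 <- R2 - (-4)*R1:  [  0  -2   3  |  -1   1   0 ]
R3 <- R3 - (4)*R1:  [   0    6  -11  |    1    0    1 ]
R2 <- (1/-2)*R2:  [    0     1  -3/2  |   1/2  -1/2     0 ]
R1 <- R1 - (1)*R2:  [    1     0     3  |  -3/4   1/2     0 ]
R3 <- R3 - (6)*R2:  [  0   0  -2  |  -2   3   1 ]
R3 <- (1/-2)*R3:  [    0     0     1  |     1  -3/2  -1/2 ]
R1 <- R1 - (3)*R3:  [     1      0      0  |  -15/4      5    3/2 ]
R2 <- R2 - (-3/2)*R3:  [     0      1      0  |      2  -11/4   -3/4 ]
Right block of [I | A^{-1}] is the inverse:
[ -15/4      5   3/2 ]
[     2  -11/4  -3/4 ]
[     1   -3/2  -1/2 ]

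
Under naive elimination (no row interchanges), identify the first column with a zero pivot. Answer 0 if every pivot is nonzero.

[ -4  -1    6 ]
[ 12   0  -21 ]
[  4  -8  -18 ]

first zero-pivot column = 0

Naive forward elimination:
R2 <- R2 - (-3)*R1:  [  0  -3  -3 ]
R3 <- R3 - (-1)*R1:  [   0   -9  -12 ]
R3 <- R3 - (3)*R2:  [  0   0  -3 ]
All pivots nonzero; naive elimination completes without hitting a zero pivot.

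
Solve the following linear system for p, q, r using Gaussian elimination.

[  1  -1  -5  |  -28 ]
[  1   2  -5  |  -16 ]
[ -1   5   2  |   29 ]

Forward elimination on [A|b]:
R2 <- R2 - (1)*R1:  [  0   3   0  12 ]
R3 <- R3 - (-1)*R1:  [  0   4  -3   1 ]
R3 <- R3 - (4/3)*R2:  [   0    0   -3  -15 ]
Row echelon form:
[ 1  -1  -5  |  -28 ]
[ 0   3   0  |   12 ]
[ 0   0  -3  |  -15 ]
Back-substitution:
r = (-15) / -3 = 5
q = (12) / 3 = 4
p = (-28 - (-1)*(4) - (-5)*(5)) / 1 = 1

(1, 4, 5)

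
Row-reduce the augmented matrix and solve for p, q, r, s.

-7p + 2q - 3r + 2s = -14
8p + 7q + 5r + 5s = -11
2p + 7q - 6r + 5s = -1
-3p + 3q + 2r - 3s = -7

(2, -1, -2, -2)

Forward elimination on [A|b]:
R2 <- R2 - (-8/7)*R1:  [    0  65/7  11/7  51/7   -27 ]
R3 <- R3 - (-2/7)*R1:  [     0   53/7  -48/7   39/7     -5 ]
R4 <- R4 - (3/7)*R1:  [     0   15/7   23/7  -27/7     -1 ]
R3 <- R3 - (53/65)*R2:  [       0        0  -529/65   -24/65  1106/65 ]
R4 <- R4 - (3/13)*R2:  [      0       0   38/13  -72/13   68/13 ]
R4 <- R4 - (-190/529)*R3:  [         0          0          0  -3000/529   6000/529 ]
Row echelon form:
[ -7     2       -3          2  |       -14 ]
[  0  65/7     11/7       51/7  |       -27 ]
[  0     0  -529/65     -24/65  |   1106/65 ]
[  0     0        0  -3000/529  |  6000/529 ]
Back-substitution:
s = (6000/529) / (-3000/529) = -2
r = (1106/65 - (-24/65)*(-2)) / (-529/65) = -2
q = (-27 - (11/7)*(-2) - (51/7)*(-2)) / (65/7) = -1
p = (-14 - (2)*(-1) - (-3)*(-2) - (2)*(-2)) / -7 = 2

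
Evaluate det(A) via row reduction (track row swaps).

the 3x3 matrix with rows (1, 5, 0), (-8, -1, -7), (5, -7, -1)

Forward elimination:
R2 <- R2 - (-8)*R1:  [  0  39  -7 ]
R3 <- R3 - (5)*R1:  [   0  -32   -1 ]
R3 <- R3 - (-32/39)*R2:  [       0        0  -263/39 ]
Upper-triangular form:
[ 1   5        0 ]
[ 0  39       -7 ]
[ 0   0  -263/39 ]
det(A) = (-1)^0 * (1) * (39) * (-263/39) = -263  (0 row swaps -> sign +1)

det(A) = -263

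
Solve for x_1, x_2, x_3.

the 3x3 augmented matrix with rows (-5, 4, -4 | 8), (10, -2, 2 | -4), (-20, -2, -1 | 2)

(0, 0, -2)

Forward elimination on [A|b]:
R2 <- R2 - (-2)*R1:  [  0   6  -6  12 ]
R3 <- R3 - (4)*R1:  [   0  -18   15  -30 ]
R3 <- R3 - (-3)*R2:  [  0   0  -3   6 ]
Row echelon form:
[ -5  4  -4  |   8 ]
[  0  6  -6  |  12 ]
[  0  0  -3  |   6 ]
Back-substitution:
x_3 = (6) / -3 = -2
x_2 = (12 - (-6)*(-2)) / 6 = 0
x_1 = (8 - (4)*(0) - (-4)*(-2)) / -5 = 0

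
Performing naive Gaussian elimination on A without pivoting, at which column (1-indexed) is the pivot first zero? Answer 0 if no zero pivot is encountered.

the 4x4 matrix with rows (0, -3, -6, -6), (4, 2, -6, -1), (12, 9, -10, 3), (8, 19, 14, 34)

first zero-pivot column = 1

Naive forward elimination:
Pivot entry (1,1) is zero but row 2 has 4 in column 1 -> naive elimination stops; a row interchange (e.g. R1 <-> R2) would be required here.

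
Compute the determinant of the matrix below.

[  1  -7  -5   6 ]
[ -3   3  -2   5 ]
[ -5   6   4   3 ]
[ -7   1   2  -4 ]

Forward elimination:
R2 <- R2 - (-3)*R1:  [   0  -18  -17   23 ]
R3 <- R3 - (-5)*R1:  [   0  -29  -21   33 ]
R4 <- R4 - (-7)*R1:  [   0  -48  -33   38 ]
R3 <- R3 - (29/18)*R2:  [      0       0  115/18  -73/18 ]
R4 <- R4 - (8/3)*R2:  [     0      0   37/3  -70/3 ]
R4 <- R4 - (222/115)*R3:  [         0          0          0  -1783/115 ]
Upper-triangular form:
[ 1   -7      -5          6 ]
[ 0  -18     -17         23 ]
[ 0    0  115/18     -73/18 ]
[ 0    0       0  -1783/115 ]
det(A) = (-1)^0 * (1) * (-18) * (115/18) * (-1783/115) = 1783  (0 row swaps -> sign +1)

det(A) = 1783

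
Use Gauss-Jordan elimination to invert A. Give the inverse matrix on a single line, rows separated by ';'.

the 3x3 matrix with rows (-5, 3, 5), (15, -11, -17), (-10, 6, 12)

Gauss-Jordan on [A | I]:
R1 <- (1/-5)*R1:  [    1  -3/5    -1  |  -1/5     0     0 ]
R2 <- R2 - (15)*R1:  [  0  -2  -2  |   3   1   0 ]
R3 <- R3 - (-10)*R1:  [  0   0   2  |  -2   0   1 ]
R2 <- (1/-2)*R2:  [    0     1     1  |  -3/2  -1/2     0 ]
R1 <- R1 - (-3/5)*R2:  [      1       0    -2/5  |  -11/10   -3/10       0 ]
R3 <- (1/2)*R3:  [   0    0    1  |   -1    0  1/2 ]
R1 <- R1 - (-2/5)*R3:  [     1      0      0  |   -3/2  -3/10    1/5 ]
R2 <- R2 - (1)*R3:  [    0     1     0  |  -1/2  -1/2  -1/2 ]
Right block of [I | A^{-1}] is the inverse:
[ -3/2  -3/10   1/5 ]
[ -1/2   -1/2  -1/2 ]
[   -1      0   1/2 ]

inverse = [-3/2 -3/10 1/5; -1/2 -1/2 -1/2; -1 0 1/2]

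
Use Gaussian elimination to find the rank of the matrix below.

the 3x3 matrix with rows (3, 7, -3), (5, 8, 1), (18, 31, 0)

Row reduction:
R2 <- R2 - (5/3)*R1:  [     0  -11/3      6 ]
R3 <- R3 - (6)*R1:  [   0  -11   18 ]
R3 <- R3 - (3)*R2:  [ 0  0  0 ]
Row echelon form:
[ 3      7  -3 ]
[ 0  -11/3   6 ]
[ 0      0   0 ]
Nonzero rows / pivot columns: 2

rank(A) = 2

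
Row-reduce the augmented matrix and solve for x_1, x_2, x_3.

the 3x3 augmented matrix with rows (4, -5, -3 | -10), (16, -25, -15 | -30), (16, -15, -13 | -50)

(-5, -2, 0)

Forward elimination on [A|b]:
R2 <- R2 - (4)*R1:  [  0  -5  -3  10 ]
R3 <- R3 - (4)*R1:  [   0    5   -1  -10 ]
R3 <- R3 - (-1)*R2:  [  0   0  -4   0 ]
Row echelon form:
[ 4  -5  -3  |  -10 ]
[ 0  -5  -3  |   10 ]
[ 0   0  -4  |    0 ]
Back-substitution:
x_3 = (0) / -4 = 0
x_2 = (10 - (-3)*(0)) / -5 = -2
x_1 = (-10 - (-5)*(-2) - (-3)*(0)) / 4 = -5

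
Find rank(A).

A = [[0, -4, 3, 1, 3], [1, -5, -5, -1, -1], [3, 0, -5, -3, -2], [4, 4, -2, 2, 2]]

rank(A) = 4

Row reduction:
R1 <-> R2   (pivot in column 1 was zero)
[ 1  -5  -5  -1  -1 ]
[ 0  -4   3   1   3 ]
[ 3   0  -5  -3  -2 ]
[ 4   4  -2   2   2 ]
R3 <- R3 - (3)*R1:  [  0  15  10   0   1 ]
R4 <- R4 - (4)*R1:  [  0  24  18   6   6 ]
R3 <- R3 - (-15/4)*R2:  [    0     0  85/4  15/4  49/4 ]
R4 <- R4 - (-6)*R2:  [  0   0  36  12  24 ]
R4 <- R4 - (144/85)*R3:  [      0       0       0   96/17  276/85 ]
Row echelon form:
[ 1  -5    -5     -1      -1 ]
[ 0  -4     3      1       3 ]
[ 0   0  85/4   15/4    49/4 ]
[ 0   0     0  96/17  276/85 ]
Nonzero rows / pivot columns: 4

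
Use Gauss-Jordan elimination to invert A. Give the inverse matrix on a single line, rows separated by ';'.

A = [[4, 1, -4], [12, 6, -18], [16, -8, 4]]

Gauss-Jordan on [A | I]:
R1 <- (1/4)*R1:  [   1  1/4   -1  |  1/4    0    0 ]
R2 <- R2 - (12)*R1:  [  0   3  -6  |  -3   1   0 ]
R3 <- R3 - (16)*R1:  [   0  -12   20  |   -4    0    1 ]
R2 <- (1/3)*R2:  [   0    1   -2  |   -1  1/3    0 ]
R1 <- R1 - (1/4)*R2:  [     1      0   -1/2  |    1/2  -1/12      0 ]
R3 <- R3 - (-12)*R2:  [   0    0   -4  |  -16    4    1 ]
R3 <- (1/-4)*R3:  [    0     0     1  |     4    -1  -1/4 ]
R1 <- R1 - (-1/2)*R3:  [     1      0      0  |    5/2  -7/12   -1/8 ]
R2 <- R2 - (-2)*R3:  [    0     1     0  |     7  -5/3  -1/2 ]
Right block of [I | A^{-1}] is the inverse:
[ 5/2  -7/12  -1/8 ]
[   7   -5/3  -1/2 ]
[   4     -1  -1/4 ]

inverse = [5/2 -7/12 -1/8; 7 -5/3 -1/2; 4 -1 -1/4]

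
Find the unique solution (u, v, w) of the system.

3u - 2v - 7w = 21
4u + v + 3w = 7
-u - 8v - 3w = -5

(3, 1, -2)

Forward elimination on [A|b]:
R2 <- R2 - (4/3)*R1:  [    0  11/3  37/3   -21 ]
R3 <- R3 - (-1/3)*R1:  [     0  -26/3  -16/3      2 ]
R3 <- R3 - (-26/11)*R2:  [       0        0   262/11  -524/11 ]
Row echelon form:
[ 3    -2      -7  |       21 ]
[ 0  11/3    37/3  |      -21 ]
[ 0     0  262/11  |  -524/11 ]
Back-substitution:
w = (-524/11) / (262/11) = -2
v = (-21 - (37/3)*(-2)) / (11/3) = 1
u = (21 - (-2)*(1) - (-7)*(-2)) / 3 = 3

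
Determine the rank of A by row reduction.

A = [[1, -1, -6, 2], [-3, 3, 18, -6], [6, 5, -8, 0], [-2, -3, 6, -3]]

Row reduction:
R2 <- R2 - (-3)*R1:  [ 0  0  0  0 ]
R3 <- R3 - (6)*R1:  [   0   11   28  -12 ]
R4 <- R4 - (-2)*R1:  [  0  -5  -6   1 ]
R2 <-> R3   (pivot in column 2 was zero)
[ 1  -1  -6    2 ]
[ 0  11  28  -12 ]
[ 0   0   0    0 ]
[ 0  -5  -6    1 ]
R4 <- R4 - (-5/11)*R2:  [      0       0   74/11  -49/11 ]
R3 <-> R4   (pivot in column 3 was zero)
[ 1  -1     -6       2 ]
[ 0  11     28     -12 ]
[ 0   0  74/11  -49/11 ]
[ 0   0      0       0 ]
Row echelon form:
[ 1  -1     -6       2 ]
[ 0  11     28     -12 ]
[ 0   0  74/11  -49/11 ]
[ 0   0      0       0 ]
Nonzero rows / pivot columns: 3

rank(A) = 3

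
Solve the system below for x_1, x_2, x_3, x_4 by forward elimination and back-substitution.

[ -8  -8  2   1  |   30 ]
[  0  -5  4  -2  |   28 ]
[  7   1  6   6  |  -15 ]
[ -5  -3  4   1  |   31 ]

(-3, 0, 5, -4)

Forward elimination on [A|b]:
R3 <- R3 - (-7/8)*R1:  [    0    -6  31/4  55/8  45/4 ]
R4 <- R4 - (5/8)*R1:  [    0     2  11/4   3/8  49/4 ]
R3 <- R3 - (6/5)*R2:  [       0        0    59/20   371/40  -447/20 ]
R4 <- R4 - (-2/5)*R2:  [      0       0   87/20  -17/40  469/20 ]
R4 <- R4 - (87/59)*R3:  [       0        0        0  -832/59  3328/59 ]
Row echelon form:
[ -8  -8      2        1  |       30 ]
[  0  -5      4       -2  |       28 ]
[  0   0  59/20   371/40  |  -447/20 ]
[  0   0      0  -832/59  |  3328/59 ]
Back-substitution:
x_4 = (3328/59) / (-832/59) = -4
x_3 = (-447/20 - (371/40)*(-4)) / (59/20) = 5
x_2 = (28 - (4)*(5) - (-2)*(-4)) / -5 = 0
x_1 = (30 - (-8)*(0) - (2)*(5) - (1)*(-4)) / -8 = -3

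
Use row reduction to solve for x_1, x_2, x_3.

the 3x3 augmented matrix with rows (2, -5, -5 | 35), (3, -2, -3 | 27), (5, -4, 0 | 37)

(5, -3, -2)

Forward elimination on [A|b]:
R2 <- R2 - (3/2)*R1:  [     0   11/2    9/2  -51/2 ]
R3 <- R3 - (5/2)*R1:  [      0    17/2    25/2  -101/2 ]
R3 <- R3 - (17/11)*R2:  [       0        0    61/11  -122/11 ]
Row echelon form:
[ 2    -5     -5  |       35 ]
[ 0  11/2    9/2  |    -51/2 ]
[ 0     0  61/11  |  -122/11 ]
Back-substitution:
x_3 = (-122/11) / (61/11) = -2
x_2 = (-51/2 - (9/2)*(-2)) / (11/2) = -3
x_1 = (35 - (-5)*(-3) - (-5)*(-2)) / 2 = 5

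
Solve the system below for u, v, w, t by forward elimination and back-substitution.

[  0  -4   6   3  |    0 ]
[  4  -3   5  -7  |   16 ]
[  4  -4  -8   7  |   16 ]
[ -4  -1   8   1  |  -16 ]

Forward elimination on [A|b]:
R1 <-> R2   (pivot in column 1 was zero)
[  4  -3   5  -7   16 ]
[  0  -4   6   3    0 ]
[  4  -4  -8   7   16 ]
[ -4  -1   8   1  -16 ]
R3 <- R3 - (1)*R1:  [   0   -1  -13   14    0 ]
R4 <- R4 - (-1)*R1:  [  0  -4  13  -6   0 ]
R3 <- R3 - (1/4)*R2:  [     0      0  -29/2   53/4      0 ]
R4 <- R4 - (1)*R2:  [  0   0   7  -9   0 ]
R4 <- R4 - (-14/29)*R3:  [       0        0        0  -151/58        0 ]
Row echelon form:
[ 4  -3      5       -7  |  16 ]
[ 0  -4      6        3  |   0 ]
[ 0   0  -29/2     53/4  |   0 ]
[ 0   0      0  -151/58  |   0 ]
Back-substitution:
t = (0) / (-151/58) = 0
w = (0 - (53/4)*(0)) / (-29/2) = 0
v = (0 - (6)*(0) - (3)*(0)) / -4 = 0
u = (16 - (-3)*(0) - (5)*(0) - (-7)*(0)) / 4 = 4

(4, 0, 0, 0)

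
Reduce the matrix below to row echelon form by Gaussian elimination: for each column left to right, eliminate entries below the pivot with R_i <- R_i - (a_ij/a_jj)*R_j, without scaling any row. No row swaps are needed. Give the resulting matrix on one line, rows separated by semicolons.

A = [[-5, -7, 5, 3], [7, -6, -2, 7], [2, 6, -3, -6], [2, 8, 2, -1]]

Forward elimination:
R2 <- R2 - (-7/5)*R1:  [     0  -79/5      5   56/5 ]
R3 <- R3 - (-2/5)*R1:  [     0   16/5     -1  -24/5 ]
R4 <- R4 - (-2/5)*R1:  [    0  26/5     4   1/5 ]
R3 <- R3 - (-16/79)*R2:  [       0        0     1/79  -200/79 ]
R4 <- R4 - (-26/79)*R2:  [      0       0  446/79  307/79 ]
R4 <- R4 - (446)*R3:  [    0     0     0  1133 ]
Row echelon form:
[ -5     -7     5        3 ]
[  0  -79/5     5     56/5 ]
[  0      0  1/79  -200/79 ]
[  0      0     0     1133 ]

REF = [-5 -7 5 3; 0 -79/5 5 56/5; 0 0 1/79 -200/79; 0 0 0 1133]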